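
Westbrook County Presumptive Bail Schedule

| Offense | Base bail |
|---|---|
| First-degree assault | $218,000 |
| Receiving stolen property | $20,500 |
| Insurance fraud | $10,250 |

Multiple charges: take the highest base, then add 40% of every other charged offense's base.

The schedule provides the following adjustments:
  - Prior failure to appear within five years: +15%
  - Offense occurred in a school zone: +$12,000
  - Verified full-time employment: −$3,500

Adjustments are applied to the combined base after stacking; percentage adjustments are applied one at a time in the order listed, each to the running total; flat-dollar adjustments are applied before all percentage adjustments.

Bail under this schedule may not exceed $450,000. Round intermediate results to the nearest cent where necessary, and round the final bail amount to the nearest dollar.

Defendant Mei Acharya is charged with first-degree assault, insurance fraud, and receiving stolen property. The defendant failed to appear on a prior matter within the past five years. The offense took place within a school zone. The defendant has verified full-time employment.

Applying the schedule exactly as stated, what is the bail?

$274,620

Base amounts from the schedule: first-degree assault $218,000; insurance fraud $10,250; receiving stolen property $20,500.
Stacking rule: highest base plus 40% of each additional charge. Highest is first-degree assault at $218,000. Additional: $10,250 × 40% = $4,100; $20,500 × 40% = $8,200. Combined base = $218,000 + $12,300 = $230,300.
Offense occurred in a school zone (+$12,000 flat): $230,300 + $12,000 = $242,300.
Verified full-time employment (−$3,500 flat): $242,300 − $3,500 = $238,800.
Prior failure to appear within five years (+15%): $238,800 × 1.15 = $274,620.
$274,620 is within the $450,000 maximum.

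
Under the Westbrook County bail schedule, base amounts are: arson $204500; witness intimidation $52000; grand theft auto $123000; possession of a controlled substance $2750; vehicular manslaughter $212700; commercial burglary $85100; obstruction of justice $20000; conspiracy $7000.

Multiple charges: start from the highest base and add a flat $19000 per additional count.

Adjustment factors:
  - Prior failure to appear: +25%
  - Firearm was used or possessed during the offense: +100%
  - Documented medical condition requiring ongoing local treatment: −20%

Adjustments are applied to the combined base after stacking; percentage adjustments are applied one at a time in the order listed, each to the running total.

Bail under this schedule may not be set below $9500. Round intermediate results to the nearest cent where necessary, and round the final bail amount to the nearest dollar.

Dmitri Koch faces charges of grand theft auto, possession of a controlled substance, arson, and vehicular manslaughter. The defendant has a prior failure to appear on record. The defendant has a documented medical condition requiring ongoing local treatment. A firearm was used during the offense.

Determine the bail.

$539400

Base amounts from the schedule: grand theft auto $123000; possession of a controlled substance $2750; arson $204500; vehicular manslaughter $212700.
Stacking rule: highest base plus $19000 per additional charge. Highest is vehicular manslaughter at $212700; 3 additional charges → +$57000. Combined base = $269700.
Prior failure to appear (+25%): $269700 × 1.25 = $337125.
Firearm was used or possessed during the offense (+100%): $337125 × 2 = $674250.
Documented medical condition requiring ongoing local treatment (−20%): $674250 × 0.8 = $539400.
$539400 is at or above the $9500 minimum.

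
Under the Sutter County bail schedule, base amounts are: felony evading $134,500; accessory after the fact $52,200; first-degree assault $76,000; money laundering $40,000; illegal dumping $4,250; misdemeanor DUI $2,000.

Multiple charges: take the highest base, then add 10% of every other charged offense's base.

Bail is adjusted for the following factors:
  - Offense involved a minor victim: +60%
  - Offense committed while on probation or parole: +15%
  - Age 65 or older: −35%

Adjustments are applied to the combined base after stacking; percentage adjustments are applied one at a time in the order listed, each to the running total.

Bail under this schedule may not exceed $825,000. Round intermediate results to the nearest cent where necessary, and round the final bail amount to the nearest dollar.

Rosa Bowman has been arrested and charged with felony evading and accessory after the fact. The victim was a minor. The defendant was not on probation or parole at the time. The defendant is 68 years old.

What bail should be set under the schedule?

Base amounts from the schedule: felony evading $134,500; accessory after the fact $52,200.
Stacking rule: highest base plus 10% of each additional charge. Highest is felony evading at $134,500. Additional: $52,200 × 10% = $5,220. Combined base = $134,500 + $5,220 = $139,720.
Offense involved a minor victim (+60%): $139,720 × 1.6 = $223,552.
Age 65 or older (−35%): $223,552 × 0.65 = $145,308.80.
$145,308.80 is within the $825,000 maximum.
Rounded to the nearest dollar: $145,309.

$145,309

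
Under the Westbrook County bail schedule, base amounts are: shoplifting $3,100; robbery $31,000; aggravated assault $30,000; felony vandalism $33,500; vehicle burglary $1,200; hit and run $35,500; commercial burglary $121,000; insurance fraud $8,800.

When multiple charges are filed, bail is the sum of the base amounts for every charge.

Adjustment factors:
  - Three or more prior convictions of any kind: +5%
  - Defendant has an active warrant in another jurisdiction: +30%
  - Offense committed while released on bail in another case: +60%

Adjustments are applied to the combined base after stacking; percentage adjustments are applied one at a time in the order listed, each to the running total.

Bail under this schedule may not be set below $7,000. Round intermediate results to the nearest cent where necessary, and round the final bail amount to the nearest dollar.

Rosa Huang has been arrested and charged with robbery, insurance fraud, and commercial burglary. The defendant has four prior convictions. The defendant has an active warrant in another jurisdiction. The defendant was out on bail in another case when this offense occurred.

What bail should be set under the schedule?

Base amounts from the schedule: robbery $31,000; insurance fraud $8,800; commercial burglary $121,000.
Stacking rule: sum of all bases. $31,000 + $8,800 + $121,000 = $160,800.
Three or more prior convictions of any kind (+5%): $160,800 × 1.05 = $168,840.
Defendant has an active warrant in another jurisdiction (+30%): $168,840 × 1.3 = $219,492.
Offense committed while released on bail in another case (+60%): $219,492 × 1.6 = $351,187.20.
$351,187.20 is at or above the $7,000 minimum.
Rounded to the nearest dollar: $351,187.

$351,187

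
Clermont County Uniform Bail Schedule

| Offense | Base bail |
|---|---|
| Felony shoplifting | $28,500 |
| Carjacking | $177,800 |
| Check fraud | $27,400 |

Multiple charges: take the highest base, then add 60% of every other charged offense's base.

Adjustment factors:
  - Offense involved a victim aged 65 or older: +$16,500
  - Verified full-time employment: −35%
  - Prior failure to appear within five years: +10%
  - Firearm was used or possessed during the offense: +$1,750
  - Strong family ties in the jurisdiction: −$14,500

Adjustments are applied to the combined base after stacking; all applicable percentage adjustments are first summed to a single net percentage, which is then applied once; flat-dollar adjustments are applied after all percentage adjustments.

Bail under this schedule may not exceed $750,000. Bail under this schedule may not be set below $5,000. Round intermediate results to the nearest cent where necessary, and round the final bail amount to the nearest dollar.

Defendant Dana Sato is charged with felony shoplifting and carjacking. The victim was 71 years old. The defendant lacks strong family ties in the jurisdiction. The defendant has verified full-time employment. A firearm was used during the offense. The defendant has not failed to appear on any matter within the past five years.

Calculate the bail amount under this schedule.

Base amounts from the schedule: felony shoplifting $28,500; carjacking $177,800.
Stacking rule: highest base plus 60% of each additional charge. Highest is carjacking at $177,800. Additional: $28,500 × 60% = $17,100. Combined base = $177,800 + $17,100 = $194,900.
Verified full-time employment (−35%): $194,900 × 0.65 = $126,685.
Offense involved a victim aged 65 or older (+$16,500 flat): $126,685 + $16,500 = $143,185.
Firearm was used or possessed during the offense (+$1,750 flat): $143,185 + $1,750 = $144,935.
$144,935 is within the $750,000 maximum.
$144,935 is at or above the $5,000 minimum.

$144,935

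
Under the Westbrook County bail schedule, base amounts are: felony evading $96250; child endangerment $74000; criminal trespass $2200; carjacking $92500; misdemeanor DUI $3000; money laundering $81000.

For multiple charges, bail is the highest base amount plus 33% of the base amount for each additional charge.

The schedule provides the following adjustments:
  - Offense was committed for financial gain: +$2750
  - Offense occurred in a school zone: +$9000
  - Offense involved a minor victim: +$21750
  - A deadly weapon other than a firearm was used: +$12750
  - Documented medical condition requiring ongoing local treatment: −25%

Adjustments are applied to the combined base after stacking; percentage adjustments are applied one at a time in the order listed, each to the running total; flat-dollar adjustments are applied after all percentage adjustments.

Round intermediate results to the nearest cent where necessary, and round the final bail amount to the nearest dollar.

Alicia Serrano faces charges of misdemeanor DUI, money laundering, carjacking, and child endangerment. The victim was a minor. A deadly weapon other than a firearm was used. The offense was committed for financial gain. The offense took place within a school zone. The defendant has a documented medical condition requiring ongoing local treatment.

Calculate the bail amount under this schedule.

$154730

Base amounts from the schedule: misdemeanor DUI $3000; money laundering $81000; carjacking $92500; child endangerment $74000.
Stacking rule: highest base plus 33% of each additional charge. Highest is carjacking at $92500. Additional: $3000 × 33% = $990; $81000 × 33% = $26730; $74000 × 33% = $24420. Combined base = $92500 + $52140 = $144640.
Documented medical condition requiring ongoing local treatment (−25%): $144640 × 0.75 = $108480.
Offense was committed for financial gain (+$2750 flat): $108480 + $2750 = $111230.
Offense occurred in a school zone (+$9000 flat): $111230 + $9000 = $120230.
Offense involved a minor victim (+$21750 flat): $120230 + $21750 = $141980.
A deadly weapon other than a firearm was used (+$12750 flat): $141980 + $12750 = $154730.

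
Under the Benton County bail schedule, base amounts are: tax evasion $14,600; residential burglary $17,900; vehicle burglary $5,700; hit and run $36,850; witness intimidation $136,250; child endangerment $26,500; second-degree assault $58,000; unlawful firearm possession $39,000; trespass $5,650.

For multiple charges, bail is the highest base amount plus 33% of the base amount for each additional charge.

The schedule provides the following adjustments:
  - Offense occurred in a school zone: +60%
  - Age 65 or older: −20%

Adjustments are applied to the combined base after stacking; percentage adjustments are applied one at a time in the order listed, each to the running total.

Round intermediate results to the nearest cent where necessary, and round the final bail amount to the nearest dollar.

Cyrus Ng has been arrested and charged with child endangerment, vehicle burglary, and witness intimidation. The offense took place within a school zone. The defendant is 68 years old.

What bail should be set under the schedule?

$188,001

Base amounts from the schedule: child endangerment $26,500; vehicle burglary $5,700; witness intimidation $136,250.
Stacking rule: highest base plus 33% of each additional charge. Highest is witness intimidation at $136,250. Additional: $26,500 × 33% = $8,745; $5,700 × 33% = $1,881. Combined base = $136,250 + $10,626 = $146,876.
Offense occurred in a school zone (+60%): $146,876 × 1.6 = $235,001.60.
Age 65 or older (−20%): $235,001.60 × 0.8 = $188,001.28.
Rounded to the nearest dollar: $188,001.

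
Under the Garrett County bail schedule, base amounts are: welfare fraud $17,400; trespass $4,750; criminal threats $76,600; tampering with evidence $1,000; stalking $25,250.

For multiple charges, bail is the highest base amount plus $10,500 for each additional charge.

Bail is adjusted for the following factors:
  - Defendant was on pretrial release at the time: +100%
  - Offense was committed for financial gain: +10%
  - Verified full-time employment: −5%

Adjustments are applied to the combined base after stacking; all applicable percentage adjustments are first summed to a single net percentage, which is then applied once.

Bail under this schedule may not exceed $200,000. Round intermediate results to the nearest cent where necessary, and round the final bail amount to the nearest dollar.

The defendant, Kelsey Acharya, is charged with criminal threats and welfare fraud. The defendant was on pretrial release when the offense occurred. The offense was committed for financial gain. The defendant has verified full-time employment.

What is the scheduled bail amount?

Base amounts from the schedule: criminal threats $76,600; welfare fraud $17,400.
Stacking rule: highest base plus $10,500 per additional charge. Highest is criminal threats at $76,600; 1 additional charge → +$10,500. Combined base = $87,100.
Net percentage adjustment: +100% +10% −5% = +105%. $87,100 × 2.05 = $178,555.
$178,555 is within the $200,000 maximum.

$178,555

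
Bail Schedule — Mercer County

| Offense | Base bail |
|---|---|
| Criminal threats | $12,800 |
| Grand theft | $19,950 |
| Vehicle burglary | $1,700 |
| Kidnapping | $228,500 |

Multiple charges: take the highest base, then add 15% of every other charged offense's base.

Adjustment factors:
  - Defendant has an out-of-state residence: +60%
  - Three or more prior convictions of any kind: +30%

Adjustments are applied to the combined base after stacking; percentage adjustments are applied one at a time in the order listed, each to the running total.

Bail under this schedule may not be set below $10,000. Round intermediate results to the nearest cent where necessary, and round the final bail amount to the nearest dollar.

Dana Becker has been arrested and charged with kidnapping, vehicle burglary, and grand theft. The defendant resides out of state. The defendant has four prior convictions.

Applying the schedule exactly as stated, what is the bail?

$482,035

Base amounts from the schedule: kidnapping $228,500; vehicle burglary $1,700; grand theft $19,950.
Stacking rule: highest base plus 15% of each additional charge. Highest is kidnapping at $228,500. Additional: $1,700 × 15% = $255; $19,950 × 15% = $2,992.50. Combined base = $228,500 + $3,247.50 = $231,747.50.
Defendant has an out-of-state residence (+60%): $231,747.50 × 1.6 = $370,796.
Three or more prior convictions of any kind (+30%): $370,796 × 1.3 = $482,034.80.
$482,034.80 is at or above the $10,000 minimum.
Rounded to the nearest dollar: $482,035.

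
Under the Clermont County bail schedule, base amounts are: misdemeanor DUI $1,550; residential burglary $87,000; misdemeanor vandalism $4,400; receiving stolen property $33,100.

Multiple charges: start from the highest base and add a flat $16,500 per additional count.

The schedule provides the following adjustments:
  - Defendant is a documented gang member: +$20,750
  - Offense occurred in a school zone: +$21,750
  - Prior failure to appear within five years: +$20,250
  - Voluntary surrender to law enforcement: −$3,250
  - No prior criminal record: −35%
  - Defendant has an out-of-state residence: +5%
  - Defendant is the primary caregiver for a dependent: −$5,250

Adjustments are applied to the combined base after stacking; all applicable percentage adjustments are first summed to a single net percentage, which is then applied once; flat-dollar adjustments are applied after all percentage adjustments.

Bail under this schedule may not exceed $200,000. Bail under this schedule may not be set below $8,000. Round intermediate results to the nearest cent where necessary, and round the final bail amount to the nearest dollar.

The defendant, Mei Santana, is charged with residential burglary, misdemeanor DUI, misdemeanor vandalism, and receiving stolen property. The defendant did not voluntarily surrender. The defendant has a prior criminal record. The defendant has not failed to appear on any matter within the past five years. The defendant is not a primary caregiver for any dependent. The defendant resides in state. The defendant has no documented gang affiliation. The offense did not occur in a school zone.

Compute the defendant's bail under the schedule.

Base amounts from the schedule: residential burglary $87,000; misdemeanor DUI $1,550; misdemeanor vandalism $4,400; receiving stolen property $33,100.
Stacking rule: highest base plus $16,500 per additional charge. Highest is residential burglary at $87,000; 3 additional charges → +$49,500. Combined base = $136,500.
No adjustment factors apply to this defendant.
$136,500 is within the $200,000 maximum.
$136,500 is at or above the $8,000 minimum.

$136,500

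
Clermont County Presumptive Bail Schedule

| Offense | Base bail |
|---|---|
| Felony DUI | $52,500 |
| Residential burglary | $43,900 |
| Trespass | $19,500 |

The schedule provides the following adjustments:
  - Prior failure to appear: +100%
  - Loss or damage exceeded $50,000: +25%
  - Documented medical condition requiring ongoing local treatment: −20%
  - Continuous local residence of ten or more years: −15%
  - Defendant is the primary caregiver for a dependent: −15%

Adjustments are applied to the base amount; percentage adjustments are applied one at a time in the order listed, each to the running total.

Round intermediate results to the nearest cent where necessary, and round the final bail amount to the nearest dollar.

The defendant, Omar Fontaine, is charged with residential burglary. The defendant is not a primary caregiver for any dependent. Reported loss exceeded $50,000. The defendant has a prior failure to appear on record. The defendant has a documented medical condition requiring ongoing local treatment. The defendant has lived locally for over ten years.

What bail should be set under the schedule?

Base amounts from the schedule: residential burglary $43,900.
Single charge. Combined base = $43,900.
Prior failure to appear (+100%): $43,900 × 2 = $87,800.
Loss or damage exceeded $50,000 (+25%): $87,800 × 1.25 = $109,750.
Documented medical condition requiring ongoing local treatment (−20%): $109,750 × 0.8 = $87,800.
Continuous local residence of ten or more years (−15%): $87,800 × 0.85 = $74,630.

$74,630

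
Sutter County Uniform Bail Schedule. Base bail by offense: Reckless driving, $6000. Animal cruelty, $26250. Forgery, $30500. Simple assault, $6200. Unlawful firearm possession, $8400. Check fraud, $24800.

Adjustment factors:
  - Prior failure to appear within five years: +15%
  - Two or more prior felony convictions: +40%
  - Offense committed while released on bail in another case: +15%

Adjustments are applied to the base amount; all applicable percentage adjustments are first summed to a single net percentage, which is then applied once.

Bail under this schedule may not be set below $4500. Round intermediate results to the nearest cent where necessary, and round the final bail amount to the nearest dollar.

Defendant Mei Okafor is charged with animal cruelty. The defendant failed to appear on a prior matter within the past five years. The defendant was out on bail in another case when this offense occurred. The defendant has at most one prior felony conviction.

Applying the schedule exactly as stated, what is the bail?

$34125

Base amounts from the schedule: animal cruelty $26250.
Single charge. Combined base = $26250.
Net percentage adjustment: +15% +15% = +30%. $26250 × 1.3 = $34125.
$34125 is at or above the $4500 minimum.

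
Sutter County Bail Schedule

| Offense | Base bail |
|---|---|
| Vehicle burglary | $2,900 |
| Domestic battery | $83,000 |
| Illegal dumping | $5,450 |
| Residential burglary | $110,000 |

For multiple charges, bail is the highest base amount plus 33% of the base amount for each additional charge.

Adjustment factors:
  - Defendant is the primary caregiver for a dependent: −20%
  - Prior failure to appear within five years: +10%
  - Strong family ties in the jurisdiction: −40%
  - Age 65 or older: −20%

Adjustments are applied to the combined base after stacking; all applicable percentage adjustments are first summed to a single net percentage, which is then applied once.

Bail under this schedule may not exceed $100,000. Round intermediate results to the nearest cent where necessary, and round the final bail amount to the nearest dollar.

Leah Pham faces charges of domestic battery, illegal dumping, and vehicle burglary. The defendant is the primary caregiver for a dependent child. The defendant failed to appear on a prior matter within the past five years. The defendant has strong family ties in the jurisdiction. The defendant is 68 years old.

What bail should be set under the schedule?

$25,727

Base amounts from the schedule: domestic battery $83,000; illegal dumping $5,450; vehicle burglary $2,900.
Stacking rule: highest base plus 33% of each additional charge. Highest is domestic battery at $83,000. Additional: $5,450 × 33% = $1,798.50; $2,900 × 33% = $957. Combined base = $83,000 + $2,755.50 = $85,755.50.
Net percentage adjustment: −20% +10% −40% −20% = −70%. $85,755.50 × 0.3 = $25,726.65.
$25,726.65 is within the $100,000 maximum.
Rounded to the nearest dollar: $25,727.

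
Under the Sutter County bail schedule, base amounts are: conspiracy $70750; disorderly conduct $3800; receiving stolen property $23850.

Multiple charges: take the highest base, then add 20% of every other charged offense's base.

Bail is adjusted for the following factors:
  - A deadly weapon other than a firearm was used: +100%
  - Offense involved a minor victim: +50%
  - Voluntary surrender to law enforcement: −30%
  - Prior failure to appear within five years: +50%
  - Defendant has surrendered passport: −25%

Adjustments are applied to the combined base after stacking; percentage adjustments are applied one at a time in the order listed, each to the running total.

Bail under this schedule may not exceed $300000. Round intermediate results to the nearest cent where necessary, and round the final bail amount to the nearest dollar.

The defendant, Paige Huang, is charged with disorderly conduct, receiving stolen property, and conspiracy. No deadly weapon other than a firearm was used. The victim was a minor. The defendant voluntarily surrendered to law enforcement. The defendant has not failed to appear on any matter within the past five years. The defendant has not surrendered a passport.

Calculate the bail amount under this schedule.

Base amounts from the schedule: disorderly conduct $3800; receiving stolen property $23850; conspiracy $70750.
Stacking rule: highest base plus 20% of each additional charge. Highest is conspiracy at $70750. Additional: $3800 × 20% = $760; $23850 × 20% = $4770. Combined base = $70750 + $5530 = $76280.
Offense involved a minor victim (+50%): $76280 × 1.5 = $114420.
Voluntary surrender to law enforcement (−30%): $114420 × 0.7 = $80094.
$80094 is within the $300000 maximum.

$80094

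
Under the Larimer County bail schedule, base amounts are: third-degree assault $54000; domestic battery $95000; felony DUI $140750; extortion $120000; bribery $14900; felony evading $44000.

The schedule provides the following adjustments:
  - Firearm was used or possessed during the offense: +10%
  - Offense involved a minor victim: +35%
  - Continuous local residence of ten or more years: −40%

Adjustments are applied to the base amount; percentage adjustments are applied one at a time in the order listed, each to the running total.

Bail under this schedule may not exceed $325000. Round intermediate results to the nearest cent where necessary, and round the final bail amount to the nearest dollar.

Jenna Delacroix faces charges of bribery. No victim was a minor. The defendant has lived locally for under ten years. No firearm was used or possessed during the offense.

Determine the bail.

$14900

Base amounts from the schedule: bribery $14900.
Single charge. Combined base = $14900.
No adjustment factors apply to this defendant.
$14900 is within the $325000 maximum.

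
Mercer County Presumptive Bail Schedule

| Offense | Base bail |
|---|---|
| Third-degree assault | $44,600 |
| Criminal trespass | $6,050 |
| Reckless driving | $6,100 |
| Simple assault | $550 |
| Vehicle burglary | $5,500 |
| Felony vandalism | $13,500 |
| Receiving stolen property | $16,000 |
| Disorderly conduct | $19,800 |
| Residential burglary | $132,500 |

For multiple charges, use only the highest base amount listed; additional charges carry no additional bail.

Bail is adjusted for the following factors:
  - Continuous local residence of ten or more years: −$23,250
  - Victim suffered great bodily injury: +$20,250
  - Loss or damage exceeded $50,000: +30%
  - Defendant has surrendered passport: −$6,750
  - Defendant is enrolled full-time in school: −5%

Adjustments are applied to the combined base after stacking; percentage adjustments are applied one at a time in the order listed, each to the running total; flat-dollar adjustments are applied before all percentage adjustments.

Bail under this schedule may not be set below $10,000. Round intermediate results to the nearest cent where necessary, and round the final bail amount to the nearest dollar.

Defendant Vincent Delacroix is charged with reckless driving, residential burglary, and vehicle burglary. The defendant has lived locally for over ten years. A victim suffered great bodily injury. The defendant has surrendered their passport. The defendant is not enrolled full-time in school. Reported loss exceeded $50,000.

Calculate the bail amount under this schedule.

Base amounts from the schedule: reckless driving $6,100; residential burglary $132,500; vehicle burglary $5,500.
Stacking rule: use the highest base only. Highest is residential burglary at $132,500. Combined base = $132,500.
Continuous local residence of ten or more years (−$23,250 flat): $132,500 − $23,250 = $109,250.
Victim suffered great bodily injury (+$20,250 flat): $109,250 + $20,250 = $129,500.
Defendant has surrendered passport (−$6,750 flat): $129,500 − $6,750 = $122,750.
Loss or damage exceeded $50,000 (+30%): $122,750 × 1.3 = $159,575.
$159,575 is at or above the $10,000 minimum.

$159,575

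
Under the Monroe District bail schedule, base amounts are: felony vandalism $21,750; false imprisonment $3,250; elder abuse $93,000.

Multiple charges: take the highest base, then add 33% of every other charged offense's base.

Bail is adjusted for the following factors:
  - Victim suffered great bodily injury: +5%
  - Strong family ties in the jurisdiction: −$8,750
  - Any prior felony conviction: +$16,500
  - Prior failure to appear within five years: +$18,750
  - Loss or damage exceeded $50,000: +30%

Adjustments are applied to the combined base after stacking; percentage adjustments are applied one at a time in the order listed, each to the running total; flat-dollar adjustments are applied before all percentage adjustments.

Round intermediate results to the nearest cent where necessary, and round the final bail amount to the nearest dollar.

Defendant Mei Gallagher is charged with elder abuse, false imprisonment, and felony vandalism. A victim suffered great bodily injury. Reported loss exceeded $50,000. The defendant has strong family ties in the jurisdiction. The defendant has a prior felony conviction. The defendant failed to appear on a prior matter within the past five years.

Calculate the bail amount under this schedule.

Base amounts from the schedule: elder abuse $93,000; false imprisonment $3,250; felony vandalism $21,750.
Stacking rule: highest base plus 33% of each additional charge. Highest is elder abuse at $93,000. Additional: $3,250 × 33% = $1,072.50; $21,750 × 33% = $7,177.50. Combined base = $93,000 + $8,250 = $101,250.
Strong family ties in the jurisdiction (−$8,750 flat): $101,250 − $8,750 = $92,500.
Any prior felony conviction (+$16,500 flat): $92,500 + $16,500 = $109,000.
Prior failure to appear within five years (+$18,750 flat): $109,000 + $18,750 = $127,750.
Victim suffered great bodily injury (+5%): $127,750 × 1.05 = $134,137.50.
Loss or damage exceeded $50,000 (+30%): $134,137.50 × 1.3 = $174,378.75.
Rounded to the nearest dollar: $174,379.

$174,379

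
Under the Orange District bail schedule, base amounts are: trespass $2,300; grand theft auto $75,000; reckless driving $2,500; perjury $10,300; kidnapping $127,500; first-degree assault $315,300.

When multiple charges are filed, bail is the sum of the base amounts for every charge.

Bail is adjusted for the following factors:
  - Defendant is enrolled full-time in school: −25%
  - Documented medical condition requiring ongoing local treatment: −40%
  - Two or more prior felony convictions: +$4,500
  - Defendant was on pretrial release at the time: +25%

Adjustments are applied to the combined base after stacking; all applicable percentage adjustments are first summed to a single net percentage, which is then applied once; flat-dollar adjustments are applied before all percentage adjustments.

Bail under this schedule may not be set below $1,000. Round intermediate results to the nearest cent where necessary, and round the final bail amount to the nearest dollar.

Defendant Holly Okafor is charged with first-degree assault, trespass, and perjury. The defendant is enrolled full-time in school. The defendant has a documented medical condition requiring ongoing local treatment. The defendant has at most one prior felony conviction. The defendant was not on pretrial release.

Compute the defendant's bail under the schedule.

Base amounts from the schedule: first-degree assault $315,300; trespass $2,300; perjury $10,300.
Stacking rule: sum of all bases. $315,300 + $2,300 + $10,300 = $327,900.
Net percentage adjustment: −25% −40% = −65%. $327,900 × 0.35 = $114,765.
$114,765 is at or above the $1,000 minimum.

$114,765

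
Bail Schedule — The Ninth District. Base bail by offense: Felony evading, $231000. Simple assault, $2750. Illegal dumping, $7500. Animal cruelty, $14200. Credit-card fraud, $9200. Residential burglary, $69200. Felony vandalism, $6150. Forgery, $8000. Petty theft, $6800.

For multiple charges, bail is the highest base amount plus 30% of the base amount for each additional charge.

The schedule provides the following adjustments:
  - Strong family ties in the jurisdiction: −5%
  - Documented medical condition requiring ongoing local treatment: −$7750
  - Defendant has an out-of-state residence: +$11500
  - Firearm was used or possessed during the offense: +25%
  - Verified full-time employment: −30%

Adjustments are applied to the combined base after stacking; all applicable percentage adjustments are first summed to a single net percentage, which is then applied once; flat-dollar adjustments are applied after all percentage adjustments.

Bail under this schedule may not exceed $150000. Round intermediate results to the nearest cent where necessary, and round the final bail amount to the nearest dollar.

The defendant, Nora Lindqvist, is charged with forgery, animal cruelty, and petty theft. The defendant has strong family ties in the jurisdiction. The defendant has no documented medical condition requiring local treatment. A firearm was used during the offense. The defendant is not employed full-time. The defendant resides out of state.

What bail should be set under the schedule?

$33868

Base amounts from the schedule: forgery $8000; animal cruelty $14200; petty theft $6800.
Stacking rule: highest base plus 30% of each additional charge. Highest is animal cruelty at $14200. Additional: $8000 × 30% = $2400; $6800 × 30% = $2040. Combined base = $14200 + $4440 = $18640.
Net percentage adjustment: −5% +25% = +20%. $18640 × 1.2 = $22368.
Defendant has an out-of-state residence (+$11500 flat): $22368 + $11500 = $33868.
$33868 is within the $150000 maximum.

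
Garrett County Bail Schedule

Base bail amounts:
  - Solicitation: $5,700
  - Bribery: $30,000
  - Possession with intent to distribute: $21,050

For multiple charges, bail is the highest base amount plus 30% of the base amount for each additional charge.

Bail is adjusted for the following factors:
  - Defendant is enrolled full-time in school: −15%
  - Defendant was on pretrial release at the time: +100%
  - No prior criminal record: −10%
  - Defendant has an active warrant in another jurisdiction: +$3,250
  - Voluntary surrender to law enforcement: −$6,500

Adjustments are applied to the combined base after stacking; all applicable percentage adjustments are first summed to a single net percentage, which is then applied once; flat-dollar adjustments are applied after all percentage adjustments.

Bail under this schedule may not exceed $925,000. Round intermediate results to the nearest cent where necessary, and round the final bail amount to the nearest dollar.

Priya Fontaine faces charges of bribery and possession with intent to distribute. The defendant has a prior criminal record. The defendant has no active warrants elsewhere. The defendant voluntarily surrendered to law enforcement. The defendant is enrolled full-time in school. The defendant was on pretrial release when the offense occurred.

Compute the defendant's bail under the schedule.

Base amounts from the schedule: bribery $30,000; possession with intent to distribute $21,050.
Stacking rule: highest base plus 30% of each additional charge. Highest is bribery at $30,000. Additional: $21,050 × 30% = $6,315. Combined base = $30,000 + $6,315 = $36,315.
Net percentage adjustment: −15% +100% = +85%. $36,315 × 1.85 = $67,182.75.
Voluntary surrender to law enforcement (−$6,500 flat): $67,182.75 − $6,500 = $60,682.75.
$60,682.75 is within the $925,000 maximum.
Rounded to the nearest dollar: $60,683.

$60,683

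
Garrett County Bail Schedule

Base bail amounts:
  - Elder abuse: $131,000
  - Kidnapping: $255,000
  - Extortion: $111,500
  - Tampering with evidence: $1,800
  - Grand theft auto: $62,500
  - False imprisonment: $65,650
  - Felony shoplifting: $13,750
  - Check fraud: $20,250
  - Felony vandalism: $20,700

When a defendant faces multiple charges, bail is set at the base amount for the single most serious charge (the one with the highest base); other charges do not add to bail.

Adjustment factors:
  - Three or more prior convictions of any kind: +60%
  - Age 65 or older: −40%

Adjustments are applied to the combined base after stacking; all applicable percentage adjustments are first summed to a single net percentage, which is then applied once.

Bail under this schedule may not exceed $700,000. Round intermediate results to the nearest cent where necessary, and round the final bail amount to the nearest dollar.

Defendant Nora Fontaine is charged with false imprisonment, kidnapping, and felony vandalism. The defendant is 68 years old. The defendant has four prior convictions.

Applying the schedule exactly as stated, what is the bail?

Base amounts from the schedule: false imprisonment $65,650; kidnapping $255,000; felony vandalism $20,700.
Stacking rule: use the highest base only. Highest is kidnapping at $255,000. Combined base = $255,000.
Net percentage adjustment: +60% −40% = +20%. $255,000 × 1.2 = $306,000.
$306,000 is within the $700,000 maximum.

$306,000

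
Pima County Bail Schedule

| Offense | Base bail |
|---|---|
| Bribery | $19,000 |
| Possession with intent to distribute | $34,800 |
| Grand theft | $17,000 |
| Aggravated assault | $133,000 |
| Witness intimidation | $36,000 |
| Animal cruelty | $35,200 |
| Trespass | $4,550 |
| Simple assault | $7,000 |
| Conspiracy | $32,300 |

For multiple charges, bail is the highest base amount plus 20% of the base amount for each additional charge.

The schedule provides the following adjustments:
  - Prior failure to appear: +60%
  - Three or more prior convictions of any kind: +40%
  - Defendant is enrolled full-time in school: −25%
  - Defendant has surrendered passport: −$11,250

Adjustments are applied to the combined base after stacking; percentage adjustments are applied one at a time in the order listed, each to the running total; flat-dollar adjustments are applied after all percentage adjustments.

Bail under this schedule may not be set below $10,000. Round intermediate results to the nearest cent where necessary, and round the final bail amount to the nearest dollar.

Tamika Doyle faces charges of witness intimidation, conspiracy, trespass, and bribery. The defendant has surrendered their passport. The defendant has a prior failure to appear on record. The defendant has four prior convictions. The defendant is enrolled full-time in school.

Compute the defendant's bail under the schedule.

$67,996

Base amounts from the schedule: witness intimidation $36,000; conspiracy $32,300; trespass $4,550; bribery $19,000.
Stacking rule: highest base plus 20% of each additional charge. Highest is witness intimidation at $36,000. Additional: $32,300 × 20% = $6,460; $4,550 × 20% = $910; $19,000 × 20% = $3,800. Combined base = $36,000 + $11,170 = $47,170.
Prior failure to appear (+60%): $47,170 × 1.6 = $75,472.
Three or more prior convictions of any kind (+40%): $75,472 × 1.4 = $105,660.80.
Defendant is enrolled full-time in school (−25%): $105,660.80 × 0.75 = $79,245.60.
Defendant has surrendered passport (−$11,250 flat): $79,245.60 − $11,250 = $67,995.60.
$67,995.60 is at or above the $10,000 minimum.
Rounded to the nearest dollar: $67,996.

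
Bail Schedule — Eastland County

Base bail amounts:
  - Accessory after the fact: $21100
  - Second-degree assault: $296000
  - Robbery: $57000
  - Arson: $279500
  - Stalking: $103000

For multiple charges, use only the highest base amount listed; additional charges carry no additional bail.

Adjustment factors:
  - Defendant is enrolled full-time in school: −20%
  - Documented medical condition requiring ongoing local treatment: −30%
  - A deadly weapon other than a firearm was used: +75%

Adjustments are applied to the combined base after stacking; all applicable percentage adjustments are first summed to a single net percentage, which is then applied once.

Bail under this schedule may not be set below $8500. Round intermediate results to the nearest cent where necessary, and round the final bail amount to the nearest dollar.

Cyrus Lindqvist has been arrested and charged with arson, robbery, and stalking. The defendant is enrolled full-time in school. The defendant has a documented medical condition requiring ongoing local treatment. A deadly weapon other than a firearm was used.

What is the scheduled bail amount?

Base amounts from the schedule: arson $279500; robbery $57000; stalking $103000.
Stacking rule: use the highest base only. Highest is arson at $279500. Combined base = $279500.
Net percentage adjustment: −20% −30% +75% = +25%. $279500 × 1.25 = $349375.
$349375 is at or above the $8500 minimum.

$349375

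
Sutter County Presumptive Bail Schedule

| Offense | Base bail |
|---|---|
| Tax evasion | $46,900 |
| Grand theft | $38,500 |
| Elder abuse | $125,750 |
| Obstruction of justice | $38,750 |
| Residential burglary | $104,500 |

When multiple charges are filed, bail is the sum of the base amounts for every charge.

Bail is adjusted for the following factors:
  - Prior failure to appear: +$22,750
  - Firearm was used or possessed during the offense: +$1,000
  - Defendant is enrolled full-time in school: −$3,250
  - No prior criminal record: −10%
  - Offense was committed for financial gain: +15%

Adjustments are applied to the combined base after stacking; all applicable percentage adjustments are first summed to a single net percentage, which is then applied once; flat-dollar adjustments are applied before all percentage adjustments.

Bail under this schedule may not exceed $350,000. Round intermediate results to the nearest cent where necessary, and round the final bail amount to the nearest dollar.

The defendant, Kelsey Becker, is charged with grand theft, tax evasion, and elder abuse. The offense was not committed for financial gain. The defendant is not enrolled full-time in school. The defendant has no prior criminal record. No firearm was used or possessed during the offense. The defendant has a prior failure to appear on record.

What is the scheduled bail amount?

$210,510

Base amounts from the schedule: grand theft $38,500; tax evasion $46,900; elder abuse $125,750.
Stacking rule: sum of all bases. $38,500 + $46,900 + $125,750 = $211,150.
Prior failure to appear (+$22,750 flat): $211,150 + $22,750 = $233,900.
No prior criminal record (−10%): $233,900 × 0.9 = $210,510.
$210,510 is within the $350,000 maximum.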